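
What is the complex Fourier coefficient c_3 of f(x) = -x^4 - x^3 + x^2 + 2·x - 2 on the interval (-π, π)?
Compute the real Fourier coefficients first: a_3 = -28/27 + 8·π^2/9, b_3 = 16/9 - 2·π^2/3.
Then c_3 = (a_3 − i·b_3)/2 = -14/27 + 4·π^2/9 - 8·i/9 + i·π^2/3.

Final answer: -14/27 + 4·π^2/9 - 8·i/9 + i·π^2/3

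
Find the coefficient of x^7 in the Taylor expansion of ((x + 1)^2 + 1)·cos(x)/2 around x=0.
Expand to order 7: ((x + 1)^2 + 1)·cos(x)/2 = -x^7/720 + 7·x^6/360 + x^5/24 - 5·x^4/24 - x^3/2 + x + 1 + O(x^8).
The coefficient of x^7 is -1/720.

Final answer: -1/720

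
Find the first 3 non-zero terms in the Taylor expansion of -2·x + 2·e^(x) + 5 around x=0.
x^3/3 + x^2 + 7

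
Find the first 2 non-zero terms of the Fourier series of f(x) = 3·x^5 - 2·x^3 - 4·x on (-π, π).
(-124·π^2 + 6·π^4 + 736)·sin(x) + (-3·π^4 - 43/2 + 17·π^2)·sin(2·x)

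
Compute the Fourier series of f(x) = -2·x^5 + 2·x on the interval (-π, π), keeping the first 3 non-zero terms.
(-476 - 4·π^4 + 80·π^2)·sin(x) + (-10·π^2 + 13 + 2·π^4)·sin(2·x) + (-4·π^4/3 - 52/81 + 80·π^2/27)·sin(3·x)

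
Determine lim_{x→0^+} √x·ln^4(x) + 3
The product is a 0·∞ indeterminate form at x → 0⁺.
Rewrite the product as ln^4(x) / x^(-1/2) and apply L'Hôpital, or use the standard hierarchy x^(-1/2) ≫ |ln x|^4 as x → 0⁺.
The indeterminate product → 0, so the limit = 3.

Final answer: 3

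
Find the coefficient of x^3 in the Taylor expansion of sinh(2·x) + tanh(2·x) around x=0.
Expand to order 3: sinh(2·x) + tanh(2·x) = -4·x^3/3 + 4·x + O(x^4).
The coefficient of x^3 is -4/3.

Final answer: -4/3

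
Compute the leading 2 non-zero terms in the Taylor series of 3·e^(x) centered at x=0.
3·x + 3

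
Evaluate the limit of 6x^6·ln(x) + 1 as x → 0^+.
The product is a 0·∞ indeterminate form at x → 0⁺.
Rewrite the product as 6·ln(x) / x^(-6) and apply L'Hôpital, or use the standard hierarchy x^(-6) ≫ |ln x| as x → 0⁺.
The indeterminate product → 0, so the limit = 1.

Final answer: 1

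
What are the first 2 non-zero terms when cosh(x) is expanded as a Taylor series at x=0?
x^2/2 + 1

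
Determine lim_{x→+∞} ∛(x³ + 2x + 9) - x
This is an ∞ − ∞ indeterminate form.
Multiply by (A² + AB + B²)/(A² + AB + B²) where A = ∛(x³+2x + 9), B = x to use A³ − B³ = (A−B)(A²+AB+B²); the x³ terms cancel, leaving (2x + 9)/(A²+AB+B²) with denominator ~ 3x², so the limit is 0.
Limit = 0.

Final answer: 0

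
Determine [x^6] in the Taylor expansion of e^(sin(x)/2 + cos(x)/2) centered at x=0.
Expand to order 6: e^(sin(x)/2 + cos(x)/2) = 107·x^6·e^(1/2)/9216 + 137·x^5·e^(1/2)/3840 - 7·x^4·e^(1/2)/384 - 3·x^3·e^(1/2)/16 - x^2·e^(1/2)/8 + x·e^(1/2)/2 + e^(1/2) + O(x^7).
The coefficient of x^6 is 107·e^(1/2)/9216.

Final answer: 107·e^(1/2)/9216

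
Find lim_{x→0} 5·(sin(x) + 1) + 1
Direct substitution at x = 0 gives 6.

Final answer: 6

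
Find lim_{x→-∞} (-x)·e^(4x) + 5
The product is a 0·∞ indeterminate form at x → -∞.
Rewrite the product as (-x) / e^(-4x) (an ∞/∞ form) and apply L'Hôpital, or use the standard hierarchy e^(4|x|) ≫ |(-x)| as x → -∞.
The indeterminate product → 0, so the limit = 5.

Final answer: 5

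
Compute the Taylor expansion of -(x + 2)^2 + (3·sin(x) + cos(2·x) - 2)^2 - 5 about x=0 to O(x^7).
-94·x^6/45 + 119·x^5/20 - x^4/3 - 11·x^3 + 12·x^2 - 10·x - 8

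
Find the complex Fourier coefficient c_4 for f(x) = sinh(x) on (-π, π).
Compute the real Fourier coefficients first: a_4 = 0, b_4 = -8·sinh(π)/(17·π).
Then c_4 = (a_4 − i·b_4)/2 = 4·i·sinh(π)/(17·π).

Final answer: 4·i·sinh(π)/(17·π)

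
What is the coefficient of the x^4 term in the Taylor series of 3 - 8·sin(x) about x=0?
Expand to order 4: 3 - 8·sin(x) = 4·x^3/3 - 8·x + 3 + O(x^5).
The coefficient of x^4 is 0.

Final answer: 0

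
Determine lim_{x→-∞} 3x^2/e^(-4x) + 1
The quotient is an ∞/∞ indeterminate form as x → -∞.
Compare growth rates of the dominant terms (exponentials ≫ polynomials ≫ logarithms), or apply L'Hôpital's rule; the quotient → 0.
Adding the constant: 0 + 1 = 1. Limit = 1.

Final answer: 1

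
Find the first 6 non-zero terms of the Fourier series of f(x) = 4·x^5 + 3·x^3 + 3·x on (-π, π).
(-154·π^2 + 8·π^4 + 930)·sin(x) + (-4·π^4 - 57/2 + 17·π^2)·sin(2·x) + (-106·π^2/27 + 374/81 + 8·π^4/3)·sin(3·x) + (-2·π^4 - 15/8 + π^2)·sin(4·x) + (-2·π^2/25 + 762/625 + 8·π^4/5)·sin(5·x) + (-4·π^4/3 - 7·π^2/27 - 155/162)·sin(6·x)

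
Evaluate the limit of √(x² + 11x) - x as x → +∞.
This is an ∞ − ∞ indeterminate form.
Multiply and divide by the conjugate √(x²+11x) + x; the x² terms cancel, leaving (11x)/(√(x²+11x)+x) → 11/2.
Limit = 11/2.

Final answer: 11/2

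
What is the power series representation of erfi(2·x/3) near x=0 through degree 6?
32·x^5/(1215·√(π)) + 16·x^3/(81·√(π)) + 4·x/(3·√(π))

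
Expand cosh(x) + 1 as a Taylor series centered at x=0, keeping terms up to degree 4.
x^4/24 + x^2/2 + 2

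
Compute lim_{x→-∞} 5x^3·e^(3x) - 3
The product is a 0·∞ indeterminate form at x → -∞.
Rewrite the product as 5x^3 / e^(-3x) (an ∞/∞ form) and apply L'Hôpital, or use the standard hierarchy e^(3|x|) ≫ |x^3| as x → -∞.
The indeterminate product → 0, so the limit = -3.

Final answer: -3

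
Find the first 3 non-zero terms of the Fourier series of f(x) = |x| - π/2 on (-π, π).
-4·cos(x)/π - 4·cos(3·x)/(9·π) - 4·cos(5·x)/(25·π)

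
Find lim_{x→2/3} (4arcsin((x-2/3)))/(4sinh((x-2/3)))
Both numerator and denominator → 0 as x → 2/3; this is a 0/0 indeterminate form.
Expand each to leading order near x = 2/3: numerator ~ 4·(x - 2/3), denominator ~ 4·(x - 2/3).
The limit of the ratio is 1.

Final answer: 1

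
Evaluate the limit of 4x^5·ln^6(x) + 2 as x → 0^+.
The product is a 0·∞ indeterminate form at x → 0⁺.
Rewrite the product as 4·ln^6(x) / x^(-5) and apply L'Hôpital, or use the standard hierarchy x^(-5) ≫ |ln x|^6 as x → 0⁺.
The indeterminate product → 0, so the limit = 2.

Final answer: 2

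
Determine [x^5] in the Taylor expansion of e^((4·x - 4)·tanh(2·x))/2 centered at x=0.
Expand to order 5: e^((4·x - 4)·tanh(2·x))/2 = -1792·x^5/5 + 544·x^4/3 - 208·x^3/3 + 20·x^2 - 4·x + 1/2 + O(x^6).
The coefficient of x^5 is -1792/5.

Final answer: -1792/5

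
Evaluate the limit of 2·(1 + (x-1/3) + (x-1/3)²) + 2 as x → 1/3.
Direct substitution at x = 1/3 gives 4.

Final answer: 4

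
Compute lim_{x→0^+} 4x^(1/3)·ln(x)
This is a 0·∞ indeterminate form at x → 0⁺.
Rewrite the product as 4·ln(x) / x^(-1/3) and apply L'Hôpital, or use the standard hierarchy x^(-1/3) ≫ |ln x| as x → 0⁺.
The indeterminate product → 0, so the limit = 0.

Final answer: 0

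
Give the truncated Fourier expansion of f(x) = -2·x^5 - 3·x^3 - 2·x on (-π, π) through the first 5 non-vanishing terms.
(-448 - 4·π^4 + 74·π^2)·sin(x) + (-7·π^2 + 25/2 + 2·π^4)·sin(2·x) + (-4·π^4/3 - 160/81 + 26·π^2/27)·sin(3·x) + (29/32 + π^2/4 + π^4)·sin(4·x) + (-4·π^4/5 - 14·π^2/25 - 416/625)·sin(5·x)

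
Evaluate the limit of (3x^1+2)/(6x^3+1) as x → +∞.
This is an ∞/∞ indeterminate form as x → +∞.
Divide numerator and denominator by x^3 and let the lower-order terms vanish; the numerator's degree 1 is below the denominator's degree 3, so the quotient → 0.
Limit = 0.

Final answer: 0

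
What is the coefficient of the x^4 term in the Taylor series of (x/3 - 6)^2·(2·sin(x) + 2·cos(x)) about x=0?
Expand to order 4: (x/3 - 6)^2·(2·sin(x) + 2·cos(x)) = 38·x^4/9 - 70·x^3/9 - 394·x^2/9 + 64·x + 72 + O(x^5).
The coefficient of x^4 is 38/9.

Final answer: 38/9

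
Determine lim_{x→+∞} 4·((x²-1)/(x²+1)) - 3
Evaluate the dominant behaviour as x → +∞; each term tends to a finite value or vanishes.
Limit = 1.

Final answer: 1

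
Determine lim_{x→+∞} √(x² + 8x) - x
This is an ∞ − ∞ indeterminate form.
Multiply and divide by the conjugate √(x²+8x) + x; the x² terms cancel, leaving (8x)/(√(x²+8x)+x) → 8/2 = 4.
Limit = 4.

Final answer: 4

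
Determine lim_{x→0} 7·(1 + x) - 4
Direct substitution at x = 0 gives 3.

Final answer: 3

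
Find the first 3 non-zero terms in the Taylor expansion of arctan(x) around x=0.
x^5/5 - x^3/3 + x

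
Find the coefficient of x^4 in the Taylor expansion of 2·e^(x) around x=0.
Expand to order 4: 2·e^(x) = x^4/12 + x^3/3 + x^2 + 2·x + 2 + O(x^5).
The coefficient of x^4 is 1/12.

Final answer: 1/12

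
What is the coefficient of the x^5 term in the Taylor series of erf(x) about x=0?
Expand to order 5: erf(x) = x^5/(5·√(π)) - 2·x^3/(3·√(π)) + 2·x/√(π) + O(x^6).
The coefficient of x^5 is 1/(5·√(π)).

Final answer: 1/(5·√(π))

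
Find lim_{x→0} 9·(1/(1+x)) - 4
Direct substitution at x = 0 gives 5.

Final answer: 5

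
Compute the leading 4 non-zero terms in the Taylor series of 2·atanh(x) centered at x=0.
2·x^7/7 + 2·x^5/5 + 2·x^3/3 + 2·x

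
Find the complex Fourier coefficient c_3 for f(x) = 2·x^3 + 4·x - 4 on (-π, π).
Compute the real Fourier coefficients first: a_3 = 0, b_3 = 16/9 + 4·π^2/3.
Then c_3 = (a_3 − i·b_3)/2 = -2·i·π^2/3 - 8·i/9.

Final answer: -2·i·π^2/3 - 8·i/9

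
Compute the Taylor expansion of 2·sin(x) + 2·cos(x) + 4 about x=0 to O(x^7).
-x^6/360 + x^5/60 + x^4/12 - x^3/3 - x^2 + 2·x + 6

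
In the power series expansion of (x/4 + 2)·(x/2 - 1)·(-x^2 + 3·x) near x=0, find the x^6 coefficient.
Expand to order 6: (x/4 + 2)·(x/2 - 1)·(-x^2 + 3·x) = -x^4/8 - 3·x^3/8 + 17·x^2/4 - 6·x + O(x^7).
The coefficient of x^6 is 0.

Final answer: 0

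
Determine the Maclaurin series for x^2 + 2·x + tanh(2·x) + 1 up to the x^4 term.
-8·x^3/3 + x^2 + 4·x + 1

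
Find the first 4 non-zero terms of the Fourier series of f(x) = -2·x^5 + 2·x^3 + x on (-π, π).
(-502 - 4·π^4 + 84·π^2)·sin(x) + (-12·π^2 + 17 + 2·π^4)·sin(2·x) + (-4·π^4/3 - 178/81 + 116·π^2/27)·sin(3·x) + (-9·π^2/4 + 11/32 + π^4)·sin(4·x)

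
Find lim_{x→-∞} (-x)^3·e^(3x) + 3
The product is a 0·∞ indeterminate form at x → -∞.
Rewrite the product as (-x)^3 / e^(-3x) (an ∞/∞ form) and apply L'Hôpital, or use the standard hierarchy e^(3|x|) ≫ |(-x)^3| as x → -∞.
The indeterminate product → 0, so the limit = 3.

Final answer: 3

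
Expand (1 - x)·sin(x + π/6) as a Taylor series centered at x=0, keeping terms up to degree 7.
x^7·(1/1440 - √(3)/10080) + x^6·(-√(3)/240 - 1/1440) + x^5·(-1/48 + √(3)/240) + x^4·(1/48 + √(3)/12) + x^3·(1/4 - √(3)/12) + x^2·(-√(3)/2 - 1/4) + x·(-1/2 + √(3)/2) + 1/2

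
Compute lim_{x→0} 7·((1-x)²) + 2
Direct substitution at x = 0 gives 9.

Final answer: 9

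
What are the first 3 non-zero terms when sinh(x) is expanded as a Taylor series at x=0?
x^5/120 + x^3/6 + x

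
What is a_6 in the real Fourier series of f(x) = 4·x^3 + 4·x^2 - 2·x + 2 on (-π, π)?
a_6 = (1/π) ∫_{-π}^{π} f(x)·cos(6x) dx.
Evaluate the integral (use parity and integration by parts as needed): a_6 = 4/9.

Final answer: 4/9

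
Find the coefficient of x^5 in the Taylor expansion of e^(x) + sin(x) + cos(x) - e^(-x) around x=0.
Expand to order 5: e^(x) + sin(x) + cos(x) - e^(-x) = x^5/40 + x^4/24 + x^3/6 - x^2/2 + 3·x + 1 + O(x^6).
The coefficient of x^5 is 1/40.

Final answer: 1/40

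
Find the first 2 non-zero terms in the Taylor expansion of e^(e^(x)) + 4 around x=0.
e·x + e + 4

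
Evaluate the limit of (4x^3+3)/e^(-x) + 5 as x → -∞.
The quotient is an ∞/∞ indeterminate form as x → -∞.
Compare growth rates of the dominant terms (exponentials ≫ polynomials ≫ logarithms), or apply L'Hôpital's rule; the quotient → 0.
Adding the constant: 0 + 5 = 5. Limit = 5.

Final answer: 5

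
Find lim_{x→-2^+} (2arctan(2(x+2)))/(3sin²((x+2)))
Both numerator and denominator → 0 as x → -2^+; this is a 0/0 indeterminate form.
Expand each to leading order near x = -2: numerator ~ 4·(x + 2), denominator ~ 3·(x + 2)^2.
The limit of the ratio is ∞.

Final answer: ∞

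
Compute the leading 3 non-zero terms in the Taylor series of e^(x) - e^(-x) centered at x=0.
x^5/60 + x^3/3 + 2·x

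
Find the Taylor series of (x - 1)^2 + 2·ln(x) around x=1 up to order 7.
2·(x - 1) + 2·(x - 1)^3/3 - (x - 1)^4/2 + 2·(x - 1)^5/5 - (x - 1)^6/3 + 2·(x - 1)^7/7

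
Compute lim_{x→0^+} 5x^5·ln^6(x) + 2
The product is a 0·∞ indeterminate form at x → 0⁺.
Rewrite the product as 5·ln^6(x) / x^(-5) and apply L'Hôpital, or use the standard hierarchy x^(-5) ≫ |ln x|^6 as x → 0⁺.
The indeterminate product → 0, so the limit = 2.

Final answer: 2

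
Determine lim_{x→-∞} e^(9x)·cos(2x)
Evaluate the dominant behaviour as x → -∞; each term tends to a finite value or vanishes.
Limit = 0.

Final answer: 0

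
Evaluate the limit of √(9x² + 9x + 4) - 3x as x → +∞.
As x → +∞: multiply by the conjugate to get (9x+4)/(√(9x²+9x+4)+3x); the denominator ~ 6x, so the limit is 9/6 = 3/2.
Limit = 3/2.

Final answer: 3/2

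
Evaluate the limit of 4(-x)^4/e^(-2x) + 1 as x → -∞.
The quotient is an ∞/∞ indeterminate form as x → -∞.
Compare growth rates of the dominant terms (exponentials ≫ polynomials ≫ logarithms), or apply L'Hôpital's rule; the quotient → 0.
Adding the constant: 0 + 1 = 1. Limit = 1.

Final answer: 1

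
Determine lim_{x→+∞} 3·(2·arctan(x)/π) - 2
Evaluate the dominant behaviour as x → +∞; each term tends to a finite value or vanishes.
Limit = 1.

Final answer: 1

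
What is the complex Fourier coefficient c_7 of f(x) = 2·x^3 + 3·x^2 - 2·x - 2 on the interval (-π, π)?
Compute the real Fourier coefficients first: a_7 = -12/49, b_7 = -220/343 + 4·π^2/7.
Then c_7 = (a_7 − i·b_7)/2 = -6/49 - 2·i·π^2/7 + 110·i/343.

Final answer: -6/49 - 2·i·π^2/7 + 110·i/343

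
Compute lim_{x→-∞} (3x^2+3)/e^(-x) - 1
The quotient is an ∞/∞ indeterminate form as x → -∞.
Compare growth rates of the dominant terms (exponentials ≫ polynomials ≫ logarithms), or apply L'Hôpital's rule; the quotient → 0.
Adding the constant: 0 - 1 = -1. Limit = -1.

Final answer: -1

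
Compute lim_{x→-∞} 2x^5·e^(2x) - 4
The product is a 0·∞ indeterminate form at x → -∞.
Rewrite the product as 2x^5 / e^(-2x) (an ∞/∞ form) and apply L'Hôpital, or use the standard hierarchy e^(2|x|) ≫ |x^5| as x → -∞.
The indeterminate product → 0, so the limit = -4.

Final answer: -4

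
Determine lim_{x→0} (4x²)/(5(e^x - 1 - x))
Both numerator and denominator → 0 as x → 0; this is a 0/0 indeterminate form.
Expand each to leading order near x = 0: numerator ~ 4·x^2, denominator ~ 5·x^2/2.
The limit of the ratio is 8/5.

Final answer: 8/5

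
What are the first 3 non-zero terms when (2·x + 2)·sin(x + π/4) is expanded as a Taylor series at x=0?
√(2)·x^2/2 + 2·√(2)·x + √(2)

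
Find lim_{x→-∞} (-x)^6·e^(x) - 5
The product is a 0·∞ indeterminate form at x → -∞.
Rewrite the product as (-x)^6 / e^(-x) (an ∞/∞ form) and apply L'Hôpital, or use the standard hierarchy e^(|x|) ≫ |(-x)^6| as x → -∞.
The indeterminate product → 0, so the limit = -5.

Final answer: -5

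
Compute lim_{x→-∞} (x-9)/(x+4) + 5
Evaluate the dominant behaviour as x → -∞; each term tends to a finite value or vanishes.
Limit = 6.

Final answer: 6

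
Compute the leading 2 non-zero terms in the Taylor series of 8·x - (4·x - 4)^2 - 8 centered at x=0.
40·x - 24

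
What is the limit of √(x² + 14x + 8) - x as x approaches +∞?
This is an ∞ − ∞ indeterminate form.
Multiply and divide by the conjugate √(x²+14x + 8) + x; the x² terms cancel, leaving (14x + 8)/(√(x²+14x + 8)+x) → 14/2 = 7.
Limit = 7.

Final answer: 7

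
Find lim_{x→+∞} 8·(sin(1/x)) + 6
Evaluate the dominant behaviour as x → +∞; each term tends to a finite value or vanishes.
Limit = 6.

Final answer: 6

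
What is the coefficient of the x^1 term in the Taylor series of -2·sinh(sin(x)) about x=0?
Expand to order 1: -2·sinh(sin(x)) = -2·x + O(x^2).
The coefficient of x^1 is -2.

Final answer: -2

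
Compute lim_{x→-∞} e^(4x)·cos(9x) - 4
Evaluate the dominant behaviour as x → -∞; each term tends to a finite value or vanishes.
Limit = -4.

Final answer: -4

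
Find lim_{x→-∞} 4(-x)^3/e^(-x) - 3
The quotient is an ∞/∞ indeterminate form as x → -∞.
Compare growth rates of the dominant terms (exponentials ≫ polynomials ≫ logarithms), or apply L'Hôpital's rule; the quotient → 0.
Adding the constant: 0 - 3 = -3. Limit = -3.

Final answer: -3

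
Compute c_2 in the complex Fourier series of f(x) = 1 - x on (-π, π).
Compute the real Fourier coefficients first: a_2 = 0, b_2 = 1.
Then c_2 = (a_2 − i·b_2)/2 = -i/2.

Final answer: -i/2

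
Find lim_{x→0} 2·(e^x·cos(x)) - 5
Direct substitution at x = 0 gives -3.

Final answer: -3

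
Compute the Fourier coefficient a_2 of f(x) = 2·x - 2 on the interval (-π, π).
a_2 = (1/π) ∫_{-π}^{π} f(x)·cos(2x) dx.
Evaluate the integral (use parity and integration by parts as needed): a_2 = 0.

Final answer: 0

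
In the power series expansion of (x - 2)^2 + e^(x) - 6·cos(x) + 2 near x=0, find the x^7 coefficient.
Expand to order 7: (x - 2)^2 + e^(x) - 6·cos(x) + 2 = x^7/5040 + 7·x^6/720 + x^5/120 - 5·x^4/24 + x^3/6 + 9·x^2/2 - 3·x + 1 + O(x^8).
The coefficient of x^7 is 1/5040.

Final answer: 1/5040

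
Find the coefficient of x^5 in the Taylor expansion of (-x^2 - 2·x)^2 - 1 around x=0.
Expand to order 5: (-x^2 - 2·x)^2 - 1 = x^4 + 4·x^3 + 4·x^2 - 1 + O(x^6).
The coefficient of x^5 is 0.

Final answer: 0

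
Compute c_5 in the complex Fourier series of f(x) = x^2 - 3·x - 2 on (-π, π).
Compute the real Fourier coefficients first: a_5 = -4/25, b_5 = -6/5.
Then c_5 = (a_5 − i·b_5)/2 = -2/25 + 3·i/5.

Final answer: -2/25 + 3·i/5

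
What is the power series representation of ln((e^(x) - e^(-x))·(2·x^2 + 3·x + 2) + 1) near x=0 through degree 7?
1951·x^7/60 - 611·x^6/36 + 49·x^5/6 - 11·x^4/3 + 2·x^3 - 2·x^2 + 4·x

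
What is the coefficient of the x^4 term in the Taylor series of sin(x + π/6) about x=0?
Expand to order 4: sin(x + π/6) = x^4/48 - √(3)·x^3/12 - x^2/4 + √(3)·x/2 + 1/2 + O(x^5).
The coefficient of x^4 is 1/48.

Final answer: 1/48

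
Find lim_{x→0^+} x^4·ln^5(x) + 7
The product is a 0·∞ indeterminate form at x → 0⁺.
Rewrite the product as ln^5(x) / x^(-4) and apply L'Hôpital, or use the standard hierarchy x^(-4) ≫ |ln x|^5 as x → 0⁺.
The indeterminate product → 0, so the limit = 7.

Final answer: 7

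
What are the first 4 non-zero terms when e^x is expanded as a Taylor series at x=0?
x^3/6 + x^2/2 + x + 1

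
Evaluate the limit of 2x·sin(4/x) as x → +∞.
As x → +∞: let u = 4/x → 0⁺; then 2·x·sin(4/x) = 2·4·sin(u)/u → 2·4·1 = 8.
Limit = 8.

Final answer: 8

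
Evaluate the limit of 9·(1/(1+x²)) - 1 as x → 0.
Direct substitution at x = 0 gives 8.

Final answer: 8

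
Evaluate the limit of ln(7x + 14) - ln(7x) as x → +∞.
This is an ∞ − ∞ indeterminate form.
Combine the logarithms: ln(7x+14) − ln(7x) = ln((7x+14)/(7x)) = ln(1 + 14/(7x)) → ln(1) = 0.
Limit = 0.

Final answer: 0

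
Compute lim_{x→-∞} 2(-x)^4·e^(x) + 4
The product is a 0·∞ indeterminate form at x → -∞.
Rewrite the product as 2(-x)^4 / e^(-x) (an ∞/∞ form) and apply L'Hôpital, or use the standard hierarchy e^(|x|) ≫ |(-x)^4| as x → -∞.
The indeterminate product → 0, so the limit = 4.

Final answer: 4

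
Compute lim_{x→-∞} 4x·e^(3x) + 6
The product is a 0·∞ indeterminate form at x → -∞.
Rewrite the product as 4x / e^(-3x) (an ∞/∞ form) and apply L'Hôpital, or use the standard hierarchy e^(3|x|) ≫ |x| as x → -∞.
The indeterminate product → 0, so the limit = 6.

Final answer: 6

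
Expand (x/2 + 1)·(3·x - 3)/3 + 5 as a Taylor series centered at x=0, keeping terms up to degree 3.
x^2/2 + x/2 + 4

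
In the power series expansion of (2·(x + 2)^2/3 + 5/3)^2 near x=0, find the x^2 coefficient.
Expand to order 2: (2·(x + 2)^2/3 + 5/3)^2 = 116·x^2/9 + 208·x/9 + 169/9 + O(x^3).
The coefficient of x^2 is 116/9.

Final answer: 116/9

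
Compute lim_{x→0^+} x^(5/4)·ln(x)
This is a 0·∞ indeterminate form at x → 0⁺.
Rewrite the product as ln(x) / x^(-5/4) and apply L'Hôpital, or use the standard hierarchy x^(-5/4) ≫ |ln x| as x → 0⁺.
The indeterminate product → 0, so the limit = 0.

Final answer: 0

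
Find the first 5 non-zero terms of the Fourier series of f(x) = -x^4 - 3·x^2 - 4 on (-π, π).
(-36 + 8·π^2)·cos(x) - 2·π^2·cos(2·x) + (20/27 + 8·π^2/9)·cos(3·x) + (-π^2/2 - 9/16)·cos(4·x) - π^4/5 - π^2 - 4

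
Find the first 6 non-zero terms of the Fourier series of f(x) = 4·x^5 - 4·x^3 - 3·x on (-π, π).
(-168·π^2 + 8·π^4 + 1002)·sin(x) + (-4·π^4 - 33 + 24·π^2)·sin(2·x) + (-232·π^2/27 + 302/81 + 8·π^4/3)·sin(3·x) + (-2·π^4 - 3/16 + 9·π^2/2)·sin(4·x) + (-72·π^2/25 - 318/625 + 8·π^4/5)·sin(5·x) + (-4·π^4/3 + 53/81 + 56·π^2/27)·sin(6·x)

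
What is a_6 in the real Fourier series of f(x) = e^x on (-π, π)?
a_6 = (1/π) ∫_{-π}^{π} f(x)·cos(6x) dx.
Evaluate the integral (use parity and integration by parts as needed): a_6 = (-1 + e^(2·π))·e^(-π)/(37·π).

Final answer: (-1 + e^(2·π))·e^(-π)/(37·π)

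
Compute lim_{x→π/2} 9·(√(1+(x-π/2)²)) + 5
Direct substitution at x = π/2 gives 14.

Final answer: 14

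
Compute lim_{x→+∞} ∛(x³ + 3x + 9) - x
This is an ∞ − ∞ indeterminate form.
Multiply by (A² + AB + B²)/(A² + AB + B²) where A = ∛(x³+3x + 9), B = x to use A³ − B³ = (A−B)(A²+AB+B²); the x³ terms cancel, leaving (3x + 9)/(A²+AB+B²) with denominator ~ 3x², so the limit is 0.
Limit = 0.

Final answer: 0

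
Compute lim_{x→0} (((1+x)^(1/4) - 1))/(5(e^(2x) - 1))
Both numerator and denominator → 0 as x → 0; this is a 0/0 indeterminate form.
Expand each to leading order near x = 0: numerator ~ x/4, denominator ~ 10·x.
The limit of the ratio is 1/40.

Final answer: 1/40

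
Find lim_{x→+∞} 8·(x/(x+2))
Evaluate the dominant behaviour as x → +∞; each term tends to a finite value or vanishes.
Limit = 8.

Final answer: 8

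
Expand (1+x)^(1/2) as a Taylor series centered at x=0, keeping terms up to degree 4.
-5·x^4/128 + x^3/16 - x^2/8 + x/2 + 1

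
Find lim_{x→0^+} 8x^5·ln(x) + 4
The product is a 0·∞ indeterminate form at x → 0⁺.
Rewrite the product as 8·ln(x) / x^(-5) and apply L'Hôpital, or use the standard hierarchy x^(-5) ≫ |ln x| as x → 0⁺.
The indeterminate product → 0, so the limit = 4.

Final answer: 4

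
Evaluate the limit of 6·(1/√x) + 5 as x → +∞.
Evaluate the dominant behaviour as x → +∞; each term tends to a finite value or vanishes.
Limit = 5.

Final answer: 5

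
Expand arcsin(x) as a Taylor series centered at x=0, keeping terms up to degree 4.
x^3/6 + x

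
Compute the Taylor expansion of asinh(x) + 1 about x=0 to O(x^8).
-5·x^7/112 + 3·x^5/40 - x^3/6 + x + 1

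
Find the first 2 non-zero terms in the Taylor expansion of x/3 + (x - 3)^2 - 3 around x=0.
6 - 17·x/3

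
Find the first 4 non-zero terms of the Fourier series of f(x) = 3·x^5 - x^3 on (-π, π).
(-122·π^2 + 6·π^4 + 732)·sin(x) + (-3·π^4 - 24 + 16·π^2)·sin(2·x) + (-46·π^2/9 + 92/27 + 2·π^4)·sin(3·x) + (-3·π^4/2 - 57/64 + 19·π^2/8)·sin(4·x)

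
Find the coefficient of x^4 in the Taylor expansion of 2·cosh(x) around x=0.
Expand to order 4: 2·cosh(x) = x^4/12 + x^2 + 2 + O(x^5).
The coefficient of x^4 is 1/12.

Final answer: 1/12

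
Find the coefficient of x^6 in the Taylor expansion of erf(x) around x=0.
Expand to order 6: erf(x) = x^5/(5·√(π)) - 2·x^3/(3·√(π)) + 2·x/√(π) + O(x^7).
The coefficient of x^6 is 0.

Final answer: 0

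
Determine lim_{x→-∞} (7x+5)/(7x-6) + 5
Evaluate the dominant behaviour as x → -∞; each term tends to a finite value or vanishes.
Limit = 6.

Final answer: 6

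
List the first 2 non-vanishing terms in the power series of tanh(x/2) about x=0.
-x^3/24 + x/2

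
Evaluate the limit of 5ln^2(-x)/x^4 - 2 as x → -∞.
The quotient is an ∞/∞ indeterminate form as x → -∞.
Compare growth rates of the dominant terms (exponentials ≫ polynomials ≫ logarithms), or apply L'Hôpital's rule; the quotient → 0.
Adding the constant: 0 - 2 = -2. Limit = -2.

Final answer: -2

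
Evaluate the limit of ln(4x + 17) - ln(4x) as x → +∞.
This is an ∞ − ∞ indeterminate form.
Combine the logarithms: ln(4x+17) − ln(4x) = ln((4x+17)/(4x)) = ln(1 + 17/(4x)) → ln(1) = 0.
Limit = 0.

Final answer: 0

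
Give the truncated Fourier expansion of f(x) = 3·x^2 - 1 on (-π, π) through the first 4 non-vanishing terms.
-12·cos(x) + 3·cos(2·x) - 4·cos(3·x)/3 - 1 + π^2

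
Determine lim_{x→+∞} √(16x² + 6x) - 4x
As x → +∞: multiply by the conjugate to get (6x)/(√(16x²+6x)+4x); the denominator ~ 8x, so the limit is 6/8 = 3/4.
Limit = 3/4.

Final answer: 3/4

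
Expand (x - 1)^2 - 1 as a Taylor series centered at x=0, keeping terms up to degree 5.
x^2 - 2·x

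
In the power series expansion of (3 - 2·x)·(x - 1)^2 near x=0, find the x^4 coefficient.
Expand to order 4: (3 - 2·x)·(x - 1)^2 = -2·x^3 + 7·x^2 - 8·x + 3 + O(x^5).
The coefficient of x^4 is 0.

Final answer: 0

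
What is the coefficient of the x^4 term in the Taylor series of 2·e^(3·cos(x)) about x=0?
Expand to order 4: 2·e^(3·cos(x)) = 5·x^4·e^(3)/2 - 3·x^2·e^(3) + 2·e^(3) + O(x^5).
The coefficient of x^4 is 5·e^(3)/2.

Final answer: 5·e^(3)/2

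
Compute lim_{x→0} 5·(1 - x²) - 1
Direct substitution at x = 0 gives 4.

Final answer: 4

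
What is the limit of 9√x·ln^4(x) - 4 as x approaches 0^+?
The product is a 0·∞ indeterminate form at x → 0⁺.
Rewrite the product as 9·ln^4(x) / x^(-1/2) and apply L'Hôpital, or use the standard hierarchy x^(-1/2) ≫ |ln x|^4 as x → 0⁺.
The indeterminate product → 0, so the limit = -4.

Final answer: -4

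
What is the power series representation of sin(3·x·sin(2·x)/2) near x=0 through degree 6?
-41·x^6/10 - 2·x^4 + 3·x^2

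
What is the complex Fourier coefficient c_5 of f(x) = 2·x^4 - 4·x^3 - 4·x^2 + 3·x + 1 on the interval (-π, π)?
Compute the real Fourier coefficients first: a_5 = 496/625 - 16·π^2/25, b_5 = 198/125 - 8·π^2/5.
Then c_5 = (a_5 − i·b_5)/2 = -8·π^2/25 + 248/625 - 99·i/125 + 4·i·π^2/5.

Final answer: -8·π^2/25 + 248/625 - 99·i/125 + 4·i·π^2/5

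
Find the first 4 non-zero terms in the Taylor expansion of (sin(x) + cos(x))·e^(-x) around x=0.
-x^4/6 + 2·x^3/3 - x^2 + 1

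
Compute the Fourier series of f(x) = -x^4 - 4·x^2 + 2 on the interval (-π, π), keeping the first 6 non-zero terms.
(-32 + 8·π^2)·cos(x) + (-2·π^2 - 1)·cos(2·x) + (32/27 + 8·π^2/9)·cos(3·x) + (-π^2/2 - 13/16)·cos(4·x) + (352/625 + 8·π^2/25)·cos(5·x) - π^4/5 - 4·π^2/3 + 2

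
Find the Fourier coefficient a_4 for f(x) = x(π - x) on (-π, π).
a_4 = (1/π) ∫_{-π}^{π} f(x)·cos(4x) dx.
Evaluate the integral (use parity and integration by parts as needed): a_4 = -1/4.

Final answer: -1/4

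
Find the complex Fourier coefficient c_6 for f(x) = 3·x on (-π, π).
Compute the real Fourier coefficients first: a_6 = 0, b_6 = -1.
Then c_6 = (a_6 − i·b_6)/2 = i/2.

Final answer: i/2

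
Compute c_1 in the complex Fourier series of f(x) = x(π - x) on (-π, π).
Compute the real Fourier coefficients first: a_1 = 4, b_1 = 2·π.
Then c_1 = (a_1 − i·b_1)/2 = 2 - i·π.

Final answer: 2 - i·π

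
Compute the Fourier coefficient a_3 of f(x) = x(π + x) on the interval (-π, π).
a_3 = (1/π) ∫_{-π}^{π} f(x)·cos(3x) dx.
Evaluate the integral (use parity and integration by parts as needed): a_3 = -4/9.

Final answer: -4/9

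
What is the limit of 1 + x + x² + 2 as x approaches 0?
Direct substitution at x = 0 gives 3.

Final answer: 3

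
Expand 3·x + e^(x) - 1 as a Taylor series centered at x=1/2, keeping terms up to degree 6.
1/2 + e^(1/2) + (e^(1/2) + 3)·(x - 1/2) + e^(1/2)·(x - 1/2)^2/2 + e^(1/2)·(x - 1/2)^3/6 + e^(1/2)·(x - 1/2)^4/24 + e^(1/2)·(x - 1/2)^5/120 + e^(1/2)·(x - 1/2)^6/720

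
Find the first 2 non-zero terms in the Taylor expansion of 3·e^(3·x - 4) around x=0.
9·x·e^(-4) + 3·e^(-4)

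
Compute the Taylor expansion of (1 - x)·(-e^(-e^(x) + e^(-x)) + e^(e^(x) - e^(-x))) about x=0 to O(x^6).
19·x^5/10 - 10·x^4/3 + 10·x^3/3 - 4·x^2 + 4·x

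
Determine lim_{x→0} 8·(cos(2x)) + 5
Direct substitution at x = 0 gives 13.

Final answer: 13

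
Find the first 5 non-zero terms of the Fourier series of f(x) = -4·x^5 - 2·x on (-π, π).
(-964 - 8·π^4 + 160·π^2)·sin(x) + (-20·π^2 + 32 + 4·π^4)·sin(2·x) + (-8·π^4/3 - 428/81 + 160·π^2/27)·sin(3·x) + (-5·π^2/2 + 31/16 + 2·π^4)·sin(4·x) + (-8·π^4/5 - 692/625 + 32·π^2/25)·sin(5·x)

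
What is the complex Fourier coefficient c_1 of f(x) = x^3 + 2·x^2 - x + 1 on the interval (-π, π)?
Compute the real Fourier coefficients first: a_1 = -8, b_1 = -14 + 2·π^2.
Then c_1 = (a_1 − i·b_1)/2 = -4 - i·π^2 + 7·i.

Final answer: -4 - i·π^2 + 7·i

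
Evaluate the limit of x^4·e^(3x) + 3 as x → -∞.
The product is a 0·∞ indeterminate form at x → -∞.
Rewrite the product as x^4 / e^(-3x) (an ∞/∞ form) and apply L'Hôpital, or use the standard hierarchy e^(3|x|) ≫ |x^4| as x → -∞.
The indeterminate product → 0, so the limit = 3.

Final answer: 3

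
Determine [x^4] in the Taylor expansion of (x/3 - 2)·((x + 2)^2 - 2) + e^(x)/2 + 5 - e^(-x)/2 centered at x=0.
Expand to order 4: (x/3 - 2)·((x + 2)^2 - 2) + e^(x)/2 + 5 - e^(-x)/2 = x^3/2 - 2·x^2/3 - 19·x/3 + 1 + O(x^5).
The coefficient of x^4 is 0.

Final answer: 0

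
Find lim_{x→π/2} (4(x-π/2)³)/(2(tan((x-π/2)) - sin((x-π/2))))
Both numerator and denominator → 0 as x → π/2; this is a 0/0 indeterminate form.
Expand each to leading order near x = π/2: numerator ~ 4·(x - π/2)^3, denominator ~ (x - π/2)^3.
The limit of the ratio is 4.

Final answer: 4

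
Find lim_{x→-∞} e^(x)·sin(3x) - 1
Evaluate the dominant behaviour as x → -∞; each term tends to a finite value or vanishes.
Limit = -1.

Final answer: -1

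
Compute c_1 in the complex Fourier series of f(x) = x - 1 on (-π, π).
Compute the real Fourier coefficients first: a_1 = 0, b_1 = 2.
Then c_1 = (a_1 − i·b_1)/2 = -i.

Final answer: -i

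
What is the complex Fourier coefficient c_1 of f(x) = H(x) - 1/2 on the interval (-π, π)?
Compute the real Fourier coefficients first: a_1 = 0, b_1 = 2/π.
Then c_1 = (a_1 − i·b_1)/2 = -i/π.

Final answer: -i/π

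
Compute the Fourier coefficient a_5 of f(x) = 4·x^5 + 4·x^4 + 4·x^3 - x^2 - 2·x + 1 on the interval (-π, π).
a_5 = (1/π) ∫_{-π}^{π} f(x)·cos(5x) dx.
Evaluate the integral (use parity and integration by parts as needed): a_5 = 292/625 - 32·π^2/25.

Final answer: 292/625 - 32·π^2/25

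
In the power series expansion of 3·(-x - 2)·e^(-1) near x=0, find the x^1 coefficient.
Expand to order 1: 3·(-x - 2)·e^(-1) = -3·x·e^(-1) - 6·e^(-1) + O(x^2).
The coefficient of x^1 is -3·e^(-1).

Final answer: -3·e^(-1)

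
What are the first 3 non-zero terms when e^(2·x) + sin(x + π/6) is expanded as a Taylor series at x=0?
7·x^2/4 + x·(√(3)/2 + 2) + 3/2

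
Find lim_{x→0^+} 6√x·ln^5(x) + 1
The product is a 0·∞ indeterminate form at x → 0⁺.
Rewrite the product as 6·ln^5(x) / x^(-1/2) and apply L'Hôpital, or use the standard hierarchy x^(-1/2) ≫ |ln x|^5 as x → 0⁺.
The indeterminate product → 0, so the limit = 1.

Final answer: 1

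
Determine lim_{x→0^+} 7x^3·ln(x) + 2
The product is a 0·∞ indeterminate form at x → 0⁺.
Rewrite the product as 7·ln(x) / x^(-3) and apply L'Hôpital, or use the standard hierarchy x^(-3) ≫ |ln x| as x → 0⁺.
The indeterminate product → 0, so the limit = 2.

Final answer: 2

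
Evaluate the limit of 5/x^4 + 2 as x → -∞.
Evaluate the dominant behaviour as x → -∞; each term tends to a finite value or vanishes.
Limit = 2.

Final answer: 2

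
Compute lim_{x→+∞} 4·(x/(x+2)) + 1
Evaluate the dominant behaviour as x → +∞; each term tends to a finite value or vanishes.
Limit = 5.

Final answer: 5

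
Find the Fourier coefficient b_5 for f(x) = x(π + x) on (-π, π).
b_5 = (1/π) ∫_{-π}^{π} f(x)·sin(5x) dx.
Evaluate the integral (use parity and integration by parts as needed): b_5 = 2·π/5.

Final answer: 2·π/5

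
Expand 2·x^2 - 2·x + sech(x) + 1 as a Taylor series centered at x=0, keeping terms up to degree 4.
5·x^4/24 + 3·x^2/2 - 2·x + 2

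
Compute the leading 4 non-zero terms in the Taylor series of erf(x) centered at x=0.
-x^7/(21·√(π)) + x^5/(5·√(π)) - 2·x^3/(3·√(π)) + 2·x/√(π)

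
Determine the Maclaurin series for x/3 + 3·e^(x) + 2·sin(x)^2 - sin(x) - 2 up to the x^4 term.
-13·x^4/24 + 2·x^3/3 + 7·x^2/2 + 7·x/3 + 1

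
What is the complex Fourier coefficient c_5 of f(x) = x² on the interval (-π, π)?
Compute the real Fourier coefficients first: a_5 = -4/25, b_5 = 0.
Then c_5 = (a_5 − i·b_5)/2 = -2/25.

Final answer: -2/25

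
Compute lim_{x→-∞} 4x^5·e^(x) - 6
The product is a 0·∞ indeterminate form at x → -∞.
Rewrite the product as 4x^5 / e^(-x) (an ∞/∞ form) and apply L'Hôpital, or use the standard hierarchy e^(|x|) ≫ |x^5| as x → -∞.
The indeterminate product → 0, so the limit = -6.

Final answer: -6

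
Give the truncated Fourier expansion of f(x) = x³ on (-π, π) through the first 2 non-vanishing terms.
(-12 + 2·π^2)·sin(x) + (3/2 - π^2)·sin(2·x)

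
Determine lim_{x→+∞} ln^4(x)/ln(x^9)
This is an ∞/∞ indeterminate form as x → +∞.
Write ln(x^9) = 9·ln(x), reducing the quotient to ln^3(x)/9 → ∞.
Limit = ∞.

Final answer: ∞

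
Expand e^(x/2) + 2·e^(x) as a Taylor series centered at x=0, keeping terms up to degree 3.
17·x^3/48 + 9·x^2/8 + 5·x/2 + 3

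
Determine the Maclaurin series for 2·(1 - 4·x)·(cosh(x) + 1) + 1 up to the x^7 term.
-x^7/90 + x^6/360 - x^5/3 + x^4/12 - 4·x^3 + x^2 - 16·x + 5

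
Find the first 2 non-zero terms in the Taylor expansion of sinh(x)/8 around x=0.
x^3/48 + x/8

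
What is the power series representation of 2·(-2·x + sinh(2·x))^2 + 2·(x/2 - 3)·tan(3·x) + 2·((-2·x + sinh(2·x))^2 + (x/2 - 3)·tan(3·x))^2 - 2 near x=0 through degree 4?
1971·x^4/2 - 108·x^3 + 165·x^2 - 18·x - 2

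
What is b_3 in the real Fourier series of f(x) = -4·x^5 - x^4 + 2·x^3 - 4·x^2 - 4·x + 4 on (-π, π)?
b_3 = (1/π) ∫_{-π}^{π} f(x)·sin(3x) dx.
Evaluate the integral (use parity and integration by parts as needed): b_3 = -8·π^4/3 - 608/81 + 196·π^2/27.

Final answer: -8·π^4/3 - 608/81 + 196·π^2/27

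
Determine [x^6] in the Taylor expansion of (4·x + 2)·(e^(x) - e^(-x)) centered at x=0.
Expand to order 6: (4·x + 2)·(e^(x) - e^(-x)) = x^6/15 + x^5/30 + 4·x^4/3 + 2·x^3/3 + 8·x^2 + 4·x + O(x^7).
The coefficient of x^6 is 1/15.

Final answer: 1/15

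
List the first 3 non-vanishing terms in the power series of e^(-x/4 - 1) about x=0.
x^2·e^(-1)/32 - x·e^(-1)/4 + e^(-1)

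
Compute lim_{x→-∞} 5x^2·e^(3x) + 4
The product is a 0·∞ indeterminate form at x → -∞.
Rewrite the product as 5x^2 / e^(-3x) (an ∞/∞ form) and apply L'Hôpital, or use the standard hierarchy e^(3|x|) ≫ |x^2| as x → -∞.
The indeterminate product → 0, so the limit = 4.

Final answer: 4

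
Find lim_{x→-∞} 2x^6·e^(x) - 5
The product is a 0·∞ indeterminate form at x → -∞.
Rewrite the product as 2x^6 / e^(-x) (an ∞/∞ form) and apply L'Hôpital, or use the standard hierarchy e^(|x|) ≫ |x^6| as x → -∞.
The indeterminate product → 0, so the limit = -5.

Final answer: -5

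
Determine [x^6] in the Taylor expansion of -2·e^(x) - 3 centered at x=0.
Expand to order 6: -2·e^(x) - 3 = -x^6/360 - x^5/60 - x^4/12 - x^3/3 - x^2 - 2·x - 5 + O(x^7).
The coefficient of x^6 is -1/360.

Final answer: -1/360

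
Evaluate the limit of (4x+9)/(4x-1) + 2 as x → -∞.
Evaluate the dominant behaviour as x → -∞; each term tends to a finite value or vanishes.
Limit = 3.

Final answer: 3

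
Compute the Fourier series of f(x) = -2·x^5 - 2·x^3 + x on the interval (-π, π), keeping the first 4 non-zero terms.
(-454 - 4·π^4 + 76·π^2)·sin(x) + (-8·π^2 + 11 + 2·π^4)·sin(2·x) + (-4·π^4/3 - 34/81 + 44·π^2/27)·sin(3·x) + (-π^2/4 - 13/32 + π^4)·sin(4·x)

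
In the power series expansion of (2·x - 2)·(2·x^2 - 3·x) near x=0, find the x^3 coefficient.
Expand to order 3: (2·x - 2)·(2·x^2 - 3·x) = 4·x^3 - 10·x^2 + 6·x + O(x^4).
The coefficient of x^3 is 4.

Final answer: 4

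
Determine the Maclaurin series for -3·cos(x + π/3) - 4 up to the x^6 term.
x^6/480 + √(3)·x^5/80 - x^4/16 - √(3)·x^3/4 + 3·x^2/4 + 3·√(3)·x/2 - 11/2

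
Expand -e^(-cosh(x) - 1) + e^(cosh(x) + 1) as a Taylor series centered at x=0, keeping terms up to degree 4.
x^4·(-e^(-2)/12 + e^(2)/6) + x^2·(e^(-2)/2 + e^(2)/2) - e^(-2) + e^(2)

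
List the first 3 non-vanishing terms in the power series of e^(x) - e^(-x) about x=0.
x^5/60 + x^3/3 + 2·x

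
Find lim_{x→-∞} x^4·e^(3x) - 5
The product is a 0·∞ indeterminate form at x → -∞.
Rewrite the product as x^4 / e^(-3x) (an ∞/∞ form) and apply L'Hôpital, or use the standard hierarchy e^(3|x|) ≫ |x^4| as x → -∞.
The indeterminate product → 0, so the limit = -5.

Final answer: -5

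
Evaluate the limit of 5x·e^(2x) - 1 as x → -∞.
The product is a 0·∞ indeterminate form at x → -∞.
Rewrite the product as 5x / e^(-2x) (an ∞/∞ form) and apply L'Hôpital, or use the standard hierarchy e^(2|x|) ≫ |x| as x → -∞.
The indeterminate product → 0, so the limit = -1.

Final answer: -1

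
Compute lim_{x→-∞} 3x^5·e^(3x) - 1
The product is a 0·∞ indeterminate form at x → -∞.
Rewrite the product as 3x^5 / e^(-3x) (an ∞/∞ form) and apply L'Hôpital, or use the standard hierarchy e^(3|x|) ≫ |x^5| as x → -∞.
The indeterminate product → 0, so the limit = -1.

Final answer: -1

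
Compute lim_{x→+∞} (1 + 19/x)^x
As x → +∞: this is the defining limit (1 + 19/x)^x → e^19.
Limit = e^(19).

Final answer: e^(19)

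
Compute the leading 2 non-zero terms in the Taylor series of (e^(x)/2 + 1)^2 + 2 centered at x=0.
3·x/2 + 17/4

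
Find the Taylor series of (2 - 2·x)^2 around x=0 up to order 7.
4·x^2 - 8·x + 4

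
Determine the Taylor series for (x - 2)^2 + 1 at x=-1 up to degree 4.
10 - 6·(x + 1) + (x + 1)^2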